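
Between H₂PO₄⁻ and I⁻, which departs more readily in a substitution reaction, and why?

I⁻

I⁻ is the better leaving group.
pKₐ(HI) ≈ -10 versus pKₐ(H₃PO₄) ≈ 2.1: I⁻ is the much weaker base.
Large, highly polarisable; very weak base.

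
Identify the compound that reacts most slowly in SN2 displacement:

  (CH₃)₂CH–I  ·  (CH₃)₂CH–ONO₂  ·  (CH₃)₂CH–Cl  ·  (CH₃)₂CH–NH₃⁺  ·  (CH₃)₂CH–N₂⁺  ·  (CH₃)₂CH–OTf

(CH₃)₂CH–NH₃⁺

Identical carbon frameworks mean the comparison reduces to leaving-group quality.
Rank by basicity of the departing species: weakest base leaves most easily.
(CH₃)₂CH–N₂⁺ loses N₂: no meaningful conjugate acid; N₂ departs as an exceptionally stable neutral molecule
(CH₃)₂CH–OTf loses OTf⁻: pKₐ(CF₃SO₃H (triflic acid)) ≈ -14
(CH₃)₂CH–I loses I⁻: pKₐ(HI) ≈ -10
(CH₃)₂CH–Cl loses Cl⁻: pKₐ(HCl) ≈ -7
(CH₃)₂CH–ONO₂ loses NO₃⁻: pKₐ(HNO₃) ≈ -1.3
(CH₃)₂CH–NH₃⁺ loses NH₃: pKₐ(NH₄⁺) ≈ 9.2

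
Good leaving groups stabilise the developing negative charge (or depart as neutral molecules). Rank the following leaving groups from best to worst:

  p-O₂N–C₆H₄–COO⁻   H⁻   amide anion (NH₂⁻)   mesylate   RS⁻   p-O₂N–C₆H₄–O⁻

mesylate > p-O₂N–C₆H₄–COO⁻ > p-O₂N–C₆H₄–O⁻ > RS⁻ > H⁻ > amide anion (NH₂⁻)

mesylate: pKₐ(CH₃SO₃H (MsOH)) ≈ -1.9 — resonance-delocalised alkanesulfonate
p-O₂N–C₆H₄–COO⁻: pKₐ(p-nitrobenzoic acid) ≈ 3.4
p-O₂N–C₆H₄–O⁻: pKₐ(p-nitrophenol) ≈ 7.2 — nitro group delocalises the charge; the classic chromogenic LG
RS⁻: pKₐ(RSH (a thiol)) ≈ 10.5 — moderately basic; rarely leaves without activation
H⁻: pKₐ(H₂) ≈ 36 — extremely strong base; leaves only in special hydride-transfer contexts
amide anion (NH₂⁻): pKₐ(NH₃) ≈ 38 — extremely strong base; never a leaving group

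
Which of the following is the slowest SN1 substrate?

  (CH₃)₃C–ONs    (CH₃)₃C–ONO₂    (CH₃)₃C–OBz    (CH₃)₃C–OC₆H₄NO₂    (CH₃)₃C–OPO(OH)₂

With the same alkyl group throughout, only the leaving group differentiates the rates.
Rank by basicity of the departing species: weakest base leaves most easily.
(CH₃)₃C–ONs loses ONs⁻: pKₐ(p-O₂NC₆H₄SO₃H) ≈ -3.5
(CH₃)₃C–ONO₂ loses NO₃⁻: pKₐ(HNO₃) ≈ -1.3
(CH₃)₃C–OPO(OH)₂ loses H₂PO₄⁻: pKₐ(H₃PO₄) ≈ 2.1
(CH₃)₃C–OBz loses PhCOO⁻: pKₐ(C₆H₅COOH) ≈ 4.2
(CH₃)₃C–OC₆H₄NO₂ loses p-O₂N–C₆H₄–O⁻: pKₐ(p-nitrophenol) ≈ 7.2

(CH₃)₃C–OC₆H₄NO₂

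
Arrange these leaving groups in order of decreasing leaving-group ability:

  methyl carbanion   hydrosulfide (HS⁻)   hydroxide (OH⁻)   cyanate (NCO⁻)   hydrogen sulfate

hydrogen sulfate: pKₐ(H₂SO₄) ≈ -3 — conjugate base of a strong mineral acid
cyanate (NCO⁻): pKₐ(HOCN) ≈ 3.5 — resonance between N and O
hydrosulfide (HS⁻): pKₐ(H₂S) ≈ 7 — larger and more polarisable than the oxygen analogue
hydroxide (OH⁻): pKₐ(H₂O) ≈ 15.7
methyl carbanion: pKₐ(CH₄) ≈ 48 — unstabilised carbanion; the worst conceivable leaving group

hydrogen sulfate > cyanate (NCO⁻) > hydrosulfide (HS⁻) > hydroxide (OH⁻) > methyl carbanion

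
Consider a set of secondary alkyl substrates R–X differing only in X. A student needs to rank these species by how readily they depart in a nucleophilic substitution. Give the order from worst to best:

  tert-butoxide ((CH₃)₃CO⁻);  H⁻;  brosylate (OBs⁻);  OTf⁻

H⁻ < tert-butoxide ((CH₃)₃CO⁻) < brosylate (OBs⁻) < OTf⁻

OTf⁻: pKₐ(CF₃SO₃H (triflic acid)) ≈ -14
brosylate (OBs⁻): pKₐ(p-BrC₆H₄SO₃H) ≈ -2.8
tert-butoxide ((CH₃)₃CO⁻): pKₐ(t-BuOH) ≈ 18 — bulky, strongly basic alkoxide
H⁻: pKₐ(H₂) ≈ 36 — extremely strong base; leaves only in special hydride-transfer contexts
The question asks for worst first, so the sequence is read in increasing leaving-group ability.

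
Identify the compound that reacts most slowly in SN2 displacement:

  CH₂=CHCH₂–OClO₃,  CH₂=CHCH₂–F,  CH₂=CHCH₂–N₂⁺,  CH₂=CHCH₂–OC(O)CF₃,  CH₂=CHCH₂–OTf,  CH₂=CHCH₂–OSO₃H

CH₂=CHCH₂–F

The skeletons are identical, so relative rate is governed entirely by leaving-group ability.
The more stable X⁻ (or X) is on its own — i.e. the weaker a base it is — the better a leaving group it makes.
CH₂=CHCH₂–N₂⁺ loses N₂: no meaningful conjugate acid; N₂ departs as an exceptionally stable neutral molecule
CH₂=CHCH₂–OTf loses OTf⁻: pKₐ(CF₃SO₃H (triflic acid)) ≈ -14
CH₂=CHCH₂–OClO₃ loses ClO₄⁻: pKₐ(HClO₄) ≈ -10
CH₂=CHCH₂–OSO₃H loses HSO₄⁻: pKₐ(H₂SO₄) ≈ -3
CH₂=CHCH₂–OC(O)CF₃ loses CF₃COO⁻: pKₐ(CF₃COOH) ≈ 0.2
CH₂=CHCH₂–F loses F⁻: pKₐ(HF) ≈ 3.2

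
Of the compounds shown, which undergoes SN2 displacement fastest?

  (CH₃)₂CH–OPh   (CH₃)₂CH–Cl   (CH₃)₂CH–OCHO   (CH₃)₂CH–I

(CH₃)₂CH–I

Same R in every case — rank the leaving groups.
A good leaving group is a weak base: the lower the pKₐ of its conjugate acid, the more readily it departs.
(CH₃)₂CH–I loses I⁻: pKₐ(HI) ≈ -10
(CH₃)₂CH–Cl loses Cl⁻: pKₐ(HCl) ≈ -7
(CH₃)₂CH–OCHO loses HCOO⁻: pKₐ(HCOOH) ≈ 3.8
(CH₃)₂CH–OPh loses PhO⁻: pKₐ(C₆H₅OH (phenol)) ≈ 10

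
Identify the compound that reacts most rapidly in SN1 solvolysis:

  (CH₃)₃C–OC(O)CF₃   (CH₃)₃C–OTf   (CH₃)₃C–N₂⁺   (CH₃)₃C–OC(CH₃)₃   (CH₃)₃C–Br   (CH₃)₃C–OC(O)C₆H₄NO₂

(CH₃)₃C–N₂⁺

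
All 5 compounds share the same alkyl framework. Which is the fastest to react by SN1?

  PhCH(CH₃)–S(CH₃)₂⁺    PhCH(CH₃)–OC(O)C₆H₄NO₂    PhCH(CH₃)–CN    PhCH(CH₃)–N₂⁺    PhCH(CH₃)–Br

Same R in every case — rank the leaving groups.
Rank by basicity of the departing species: weakest base leaves most easily.
PhCH(CH₃)–N₂⁺ loses N₂: no meaningful conjugate acid; N₂ departs as an exceptionally stable neutral molecule
PhCH(CH₃)–Br loses Br⁻: pKₐ(HBr) ≈ -9
PhCH(CH₃)–S(CH₃)₂⁺ loses SR'₂: pKₐ(R'₂SH⁺) ≈ -7
PhCH(CH₃)–OC(O)C₆H₄NO₂ loses p-O₂N–C₆H₄–COO⁻: pKₐ(p-nitrobenzoic acid) ≈ 3.4
PhCH(CH₃)–CN loses CN⁻: pKₐ(HCN) ≈ 9.2

PhCH(CH₃)–N₂⁺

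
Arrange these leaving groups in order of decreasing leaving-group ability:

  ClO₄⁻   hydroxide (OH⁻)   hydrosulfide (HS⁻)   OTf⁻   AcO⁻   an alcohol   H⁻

A good leaving group is a weak base: the lower the pKₐ of its conjugate acid, the more readily it departs.
OTf⁻: pKₐ(CF₃SO₃H (triflic acid)) ≈ -14 — charge spread over three oxygens and a CF₃ group; the premier leaving group in synthesis
ClO₄⁻: pKₐ(HClO₄) ≈ -10 — extremely weak base; rarely used for safety reasons
an alcohol: pKₐ(R'OH₂⁺) ≈ -2.4
AcO⁻: pKₐ(CH₃COOH) ≈ 4.8
hydrosulfide (HS⁻): pKₐ(H₂S) ≈ 7 — larger and more polarisable than the oxygen analogue
hydroxide (OH⁻): pKₐ(H₂O) ≈ 15.7 — strong base; essentially never leaves without prior activation
H⁻: pKₐ(H₂) ≈ 36 — extremely strong base; leaves only in special hydride-transfer contexts

OTf⁻ > ClO₄⁻ > an alcohol > AcO⁻ > hydrosulfide (HS⁻) > hydroxide (OH⁻) > H⁻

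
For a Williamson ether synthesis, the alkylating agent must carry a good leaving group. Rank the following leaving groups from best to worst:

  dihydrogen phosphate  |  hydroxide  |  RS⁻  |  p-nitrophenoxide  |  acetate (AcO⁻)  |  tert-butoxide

The more stable X⁻ (or X) is on its own — i.e. the weaker a base it is — the better a leaving group it makes.
dihydrogen phosphate: pKₐ(H₃PO₄) ≈ 2.1
acetate (AcO⁻): pKₐ(CH₃COOH) ≈ 4.8 — resonance-stabilised but still a weak base
p-nitrophenoxide: pKₐ(p-nitrophenol) ≈ 7.2
RS⁻: pKₐ(RSH (a thiol)) ≈ 10.5 — moderately basic; rarely leaves without activation
hydroxide: pKₐ(H₂O) ≈ 15.7 — strong base; essentially never leaves without prior activation
tert-butoxide: pKₐ(t-BuOH) ≈ 18 — bulky, strongly basic alkoxide

dihydrogen phosphate > acetate (AcO⁻) > p-nitrophenoxide > RS⁻ > hydroxide > tert-butoxide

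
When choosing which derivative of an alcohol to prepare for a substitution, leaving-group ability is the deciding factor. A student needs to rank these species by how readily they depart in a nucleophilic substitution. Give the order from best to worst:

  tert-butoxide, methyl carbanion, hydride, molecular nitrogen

molecular nitrogen > tert-butoxide > hydride > methyl carbanion

Rank by basicity of the departing species: weakest base leaves most easily.
molecular nitrogen: no meaningful conjugate acid; N₂ departs as an exceptionally stable neutral molecule
tert-butoxide: pKₐ(t-BuOH) ≈ 18 — bulky, strongly basic alkoxide
hydride: pKₐ(H₂) ≈ 36
methyl carbanion: pKₐ(CH₄) ≈ 48 — unstabilised carbanion; the worst conceivable leaving group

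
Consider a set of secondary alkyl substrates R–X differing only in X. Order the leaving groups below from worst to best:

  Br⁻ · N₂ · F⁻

F⁻ < Br⁻ < N₂

Rank by basicity of the departing species: weakest base leaves most easily.
N₂: no meaningful conjugate acid; N₂ departs as an exceptionally stable neutral molecule
Br⁻: pKₐ(HBr) ≈ -9 — weak base; good leaving group
F⁻: pKₐ(HF) ≈ 3.2 — small and strongly basic; the poor halide leaving group
Listed from poorest to best leaving group as asked.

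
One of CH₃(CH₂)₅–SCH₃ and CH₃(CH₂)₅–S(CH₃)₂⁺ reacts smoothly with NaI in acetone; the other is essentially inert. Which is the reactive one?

CH₃(CH₂)₅–S(CH₃)₂⁺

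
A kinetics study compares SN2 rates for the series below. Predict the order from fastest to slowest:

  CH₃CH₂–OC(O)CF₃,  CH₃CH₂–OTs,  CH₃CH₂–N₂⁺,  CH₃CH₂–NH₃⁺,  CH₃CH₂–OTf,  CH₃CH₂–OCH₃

Same R in every case — rank the leaving groups.
Leaving-group ability tracks the stability of the departed species; conjugate-acid pKₐ is the usual yardstick (lower pKₐ → better LG).
CH₃CH₂–N₂⁺ loses N₂: no meaningful conjugate acid; N₂ departs as an exceptionally stable neutral molecule
CH₃CH₂–OTf loses OTf⁻: pKₐ(CF₃SO₃H (triflic acid)) ≈ -14
CH₃CH₂–OTs loses OTs⁻: pKₐ(p-CH₃C₆H₄SO₃H (TsOH)) ≈ -2.8
CH₃CH₂–OC(O)CF₃ loses CF₃COO⁻: pKₐ(CF₃COOH) ≈ 0.2
CH₃CH₂–NH₃⁺ loses NH₃: pKₐ(NH₄⁺) ≈ 9.2
CH₃CH₂–OCH₃ loses CH₃O⁻: pKₐ(CH₃OH) ≈ 15.5

CH₃CH₂–N₂⁺ > CH₃CH₂–OTf > CH₃CH₂–OTs > CH₃CH₂–OC(O)CF₃ > CH₃CH₂–NH₃⁺ > CH₃CH₂–OCH₃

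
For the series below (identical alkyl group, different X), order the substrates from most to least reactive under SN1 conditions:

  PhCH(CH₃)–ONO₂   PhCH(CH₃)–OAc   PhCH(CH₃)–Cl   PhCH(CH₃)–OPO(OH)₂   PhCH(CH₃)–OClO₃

PhCH(CH₃)–OClO₃ > PhCH(CH₃)–Cl > PhCH(CH₃)–ONO₂ > PhCH(CH₃)–OPO(OH)₂ > PhCH(CH₃)–OAc

Same R in every case — rank the leaving groups.
Leaving-group ability tracks the stability of the departed species; conjugate-acid pKₐ is the usual yardstick (lower pKₐ → better LG).
PhCH(CH₃)–OClO₃ loses ClO₄⁻: pKₐ(HClO₄) ≈ -10
PhCH(CH₃)–Cl loses Cl⁻: pKₐ(HCl) ≈ -7
PhCH(CH₃)–ONO₂ loses NO₃⁻: pKₐ(HNO₃) ≈ -1.3
PhCH(CH₃)–OPO(OH)₂ loses H₂PO₄⁻: pKₐ(H₃PO₄) ≈ 2.1
PhCH(CH₃)–OAc loses AcO⁻: pKₐ(CH₃COOH) ≈ 4.8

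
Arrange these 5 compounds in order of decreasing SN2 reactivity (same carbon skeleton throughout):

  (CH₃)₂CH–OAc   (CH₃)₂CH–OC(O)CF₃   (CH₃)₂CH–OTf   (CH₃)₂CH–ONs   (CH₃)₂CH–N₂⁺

Identical carbon frameworks mean the comparison reduces to leaving-group quality.
Rank by basicity of the departing species: weakest base leaves most easily.
(CH₃)₂CH–N₂⁺ loses N₂: no meaningful conjugate acid; N₂ departs as an exceptionally stable neutral molecule
(CH₃)₂CH–OTf loses OTf⁻: pKₐ(CF₃SO₃H (triflic acid)) ≈ -14
(CH₃)₂CH–ONs loses ONs⁻: pKₐ(p-O₂NC₆H₄SO₃H) ≈ -3.5
(CH₃)₂CH–OC(O)CF₃ loses CF₃COO⁻: pKₐ(CF₃COOH) ≈ 0.2
(CH₃)₂CH–OAc loses AcO⁻: pKₐ(CH₃COOH) ≈ 4.8

(CH₃)₂CH–N₂⁺ > (CH₃)₂CH–OTf > (CH₃)₂CH–ONs > (CH₃)₂CH–OC(O)CF₃ > (CH₃)₂CH–OAc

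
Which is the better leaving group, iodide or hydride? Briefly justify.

iodide

iodide is the better leaving group.
pKₐ(HI) ≈ -10 versus pKₐ(H₂) ≈ 36: iodide is the much weaker base.
Large, highly polarisable; very weak base.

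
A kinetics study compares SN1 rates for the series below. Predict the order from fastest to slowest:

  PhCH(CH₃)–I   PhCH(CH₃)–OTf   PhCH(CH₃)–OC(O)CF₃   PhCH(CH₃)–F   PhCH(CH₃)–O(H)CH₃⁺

PhCH(CH₃)–OTf > PhCH(CH₃)–I > PhCH(CH₃)–O(H)CH₃⁺ > PhCH(CH₃)–OC(O)CF₃ > PhCH(CH₃)–F

Same R in every case — rank the leaving groups.
Leaving-group ability tracks the stability of the departed species; conjugate-acid pKₐ is the usual yardstick (lower pKₐ → better LG).
PhCH(CH₃)–OTf loses OTf⁻: pKₐ(CF₃SO₃H (triflic acid)) ≈ -14
PhCH(CH₃)–I loses I⁻: pKₐ(HI) ≈ -10
PhCH(CH₃)–O(H)CH₃⁺ loses R'OH: pKₐ(R'OH₂⁺) ≈ -2.4
PhCH(CH₃)–OC(O)CF₃ loses CF₃COO⁻: pKₐ(CF₃COOH) ≈ 0.2
PhCH(CH₃)–F loses F⁻: pKₐ(HF) ≈ 3.2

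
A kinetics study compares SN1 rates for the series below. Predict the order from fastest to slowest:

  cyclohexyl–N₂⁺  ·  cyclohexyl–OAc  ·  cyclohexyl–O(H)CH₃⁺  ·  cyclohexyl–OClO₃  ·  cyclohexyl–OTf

cyclohexyl–N₂⁺ > cyclohexyl–OTf > cyclohexyl–OClO₃ > cyclohexyl–O(H)CH₃⁺ > cyclohexyl–OAc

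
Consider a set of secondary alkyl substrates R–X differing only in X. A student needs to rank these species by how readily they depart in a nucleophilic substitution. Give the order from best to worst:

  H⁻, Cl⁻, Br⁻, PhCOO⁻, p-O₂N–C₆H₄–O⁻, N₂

N₂: no meaningful conjugate acid; N₂ departs as an exceptionally stable neutral molecule
Br⁻: pKₐ(HBr) ≈ -9 — weak base; good leaving group
Cl⁻: pKₐ(HCl) ≈ -7 — moderately weak base
PhCOO⁻: pKₐ(C₆H₅COOH) ≈ 4.2 — aryl carboxylate
p-O₂N–C₆H₄–O⁻: pKₐ(p-nitrophenol) ≈ 7.2 — nitro group delocalises the charge; the classic chromogenic LG
H⁻: pKₐ(H₂) ≈ 36 — extremely strong base; leaves only in special hydride-transfer contexts

N₂ > Br⁻ > Cl⁻ > PhCOO⁻ > p-O₂N–C₆H₄–O⁻ > H⁻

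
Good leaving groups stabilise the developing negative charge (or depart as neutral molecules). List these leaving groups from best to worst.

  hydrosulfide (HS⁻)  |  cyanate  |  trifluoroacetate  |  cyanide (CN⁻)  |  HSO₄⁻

HSO₄⁻ > trifluoroacetate > cyanate > hydrosulfide (HS⁻) > cyanide (CN⁻)

Rank by basicity of the departing species: weakest base leaves most easily.
HSO₄⁻: pKₐ(H₂SO₄) ≈ -3
trifluoroacetate: pKₐ(CF₃COOH) ≈ 0.2
cyanate: pKₐ(HOCN) ≈ 3.5
hydrosulfide (HS⁻): pKₐ(H₂S) ≈ 7
cyanide (CN⁻): pKₐ(HCN) ≈ 9.2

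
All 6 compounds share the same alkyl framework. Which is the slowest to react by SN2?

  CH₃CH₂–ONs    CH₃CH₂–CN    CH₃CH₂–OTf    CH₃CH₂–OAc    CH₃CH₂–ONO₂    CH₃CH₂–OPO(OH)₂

CH₃CH₂–CN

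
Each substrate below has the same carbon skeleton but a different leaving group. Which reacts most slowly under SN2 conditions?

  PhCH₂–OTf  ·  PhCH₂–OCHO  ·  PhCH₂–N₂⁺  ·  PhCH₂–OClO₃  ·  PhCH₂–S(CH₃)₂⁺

PhCH₂–OCHO

With the same alkyl group throughout, only the leaving group differentiates the rates.
The more stable X⁻ (or X) is on its own — i.e. the weaker a base it is — the better a leaving group it makes.
PhCH₂–N₂⁺ loses N₂: no meaningful conjugate acid; N₂ departs as an exceptionally stable neutral molecule
PhCH₂–OTf loses OTf⁻: pKₐ(CF₃SO₃H (triflic acid)) ≈ -14
PhCH₂–OClO₃ loses ClO₄⁻: pKₐ(HClO₄) ≈ -10
PhCH₂–S(CH₃)₂⁺ loses SR'₂: pKₐ(R'₂SH⁺) ≈ -7
PhCH₂–OCHO loses HCOO⁻: pKₐ(HCOOH) ≈ 3.8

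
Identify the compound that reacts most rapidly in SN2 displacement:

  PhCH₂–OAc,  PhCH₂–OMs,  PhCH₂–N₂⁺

Identical carbon frameworks mean the comparison reduces to leaving-group quality.
Rank by basicity of the departing species: weakest base leaves most easily.
PhCH₂–N₂⁺ loses N₂: no meaningful conjugate acid; N₂ departs as an exceptionally stable neutral molecule
PhCH₂–OMs loses OMs⁻: pKₐ(CH₃SO₃H (MsOH)) ≈ -1.9
PhCH₂–OAc loses AcO⁻: pKₐ(CH₃COOH) ≈ 4.8

PhCH₂–N₂⁺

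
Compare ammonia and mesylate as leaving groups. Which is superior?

mesylate

mesylate is the better leaving group.
pKₐ(CH₃SO₃H (MsOH)) ≈ -1.9 versus pKₐ(NH₄⁺) ≈ 9.2: mesylate is the much weaker base.
Resonance-delocalised alkanesulfonate.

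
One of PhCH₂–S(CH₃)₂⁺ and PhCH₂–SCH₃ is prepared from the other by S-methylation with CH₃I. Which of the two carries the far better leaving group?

From PhCH₂–SCH₃ the departing group would be RS⁻ (pKₐ(RSH (a thiol)) ≈ 10.5). Moderately basic; rarely leaves without activation.
From PhCH₂–S(CH₃)₂⁺ the leaving group is SR'₂ (pKₐ(R'₂SH⁺) ≈ -7). Neutral; leaves from a sulfonium salt (R–SR'₂⁺).
S-methylation with CH₃I works by allowing neutral dimethyl sulfide, rather than methanethiolate, to depart, making PhCH₂–S(CH₃)₂⁺ enormously more reactive.

PhCH₂–S(CH₃)₂⁺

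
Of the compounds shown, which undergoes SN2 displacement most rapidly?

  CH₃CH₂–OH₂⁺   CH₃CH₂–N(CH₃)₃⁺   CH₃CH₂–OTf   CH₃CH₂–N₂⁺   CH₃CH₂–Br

CH₃CH₂–N₂⁺

Same R in every case — rank the leaving groups.
Rank by basicity of the departing species: weakest base leaves most easily.
CH₃CH₂–N₂⁺ loses N₂: no meaningful conjugate acid; N₂ departs as an exceptionally stable neutral molecule
CH₃CH₂–OTf loses OTf⁻: pKₐ(CF₃SO₃H (triflic acid)) ≈ -14
CH₃CH₂–Br loses Br⁻: pKₐ(HBr) ≈ -9
CH₃CH₂–OH₂⁺ loses H₂O: pKₐ(H₃O⁺) ≈ -1.7
CH₃CH₂–N(CH₃)₃⁺ loses NR'₃: pKₐ(R'₃NH⁺) ≈ 10.7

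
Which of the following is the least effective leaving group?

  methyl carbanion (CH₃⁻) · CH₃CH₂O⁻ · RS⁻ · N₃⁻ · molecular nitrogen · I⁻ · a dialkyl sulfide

methyl carbanion (CH₃⁻)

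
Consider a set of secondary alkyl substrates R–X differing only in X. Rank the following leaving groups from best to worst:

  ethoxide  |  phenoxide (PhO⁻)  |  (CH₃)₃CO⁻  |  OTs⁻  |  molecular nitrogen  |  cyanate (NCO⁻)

molecular nitrogen > OTs⁻ > cyanate (NCO⁻) > phenoxide (PhO⁻) > ethoxide > (CH₃)₃CO⁻

The more stable X⁻ (or X) is on its own — i.e. the weaker a base it is — the better a leaving group it makes.
molecular nitrogen: no meaningful conjugate acid; N₂ departs as an exceptionally stable neutral molecule
OTs⁻: pKₐ(p-CH₃C₆H₄SO₃H (TsOH)) ≈ -2.8 — resonance-delocalised arenesulfonate
cyanate (NCO⁻): pKₐ(HOCN) ≈ 3.5 — resonance between N and O
phenoxide (PhO⁻): pKₐ(C₆H₅OH (phenol)) ≈ 10 — resonance into the ring helps, but still a poor LG
ethoxide: pKₐ(CH₃CH₂OH) ≈ 16 — strong base; alkoxides do not leave unassisted
(CH₃)₃CO⁻: pKₐ(t-BuOH) ≈ 18 — bulky, strongly basic alkoxide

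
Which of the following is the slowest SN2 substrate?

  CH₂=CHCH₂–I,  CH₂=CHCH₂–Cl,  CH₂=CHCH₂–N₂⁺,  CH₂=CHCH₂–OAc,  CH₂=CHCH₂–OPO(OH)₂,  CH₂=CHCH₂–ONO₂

The skeletons are identical, so relative rate is governed entirely by leaving-group ability.
A good leaving group is a weak base: the lower the pKₐ of its conjugate acid, the more readily it departs.
CH₂=CHCH₂–N₂⁺ loses N₂: no meaningful conjugate acid; N₂ departs as an exceptionally stable neutral molecule
CH₂=CHCH₂–I loses I⁻: pKₐ(HI) ≈ -10
CH₂=CHCH₂–Cl loses Cl⁻: pKₐ(HCl) ≈ -7
CH₂=CHCH₂–ONO₂ loses NO₃⁻: pKₐ(HNO₃) ≈ -1.3
CH₂=CHCH₂–OPO(OH)₂ loses H₂PO₄⁻: pKₐ(H₃PO₄) ≈ 2.1
CH₂=CHCH₂–OAc loses AcO⁻: pKₐ(CH₃COOH) ≈ 4.8

CH₂=CHCH₂–OAc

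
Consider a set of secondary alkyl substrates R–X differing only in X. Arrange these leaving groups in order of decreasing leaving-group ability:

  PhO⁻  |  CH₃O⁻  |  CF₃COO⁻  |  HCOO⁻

Rank by basicity of the departing species: weakest base leaves most easily.
CF₃COO⁻: pKₐ(CF₃COOH) ≈ 0.2
HCOO⁻: pKₐ(HCOOH) ≈ 3.8
PhO⁻: pKₐ(C₆H₅OH (phenol)) ≈ 10
CH₃O⁻: pKₐ(CH₃OH) ≈ 15.5

CF₃COO⁻ > HCOO⁻ > PhO⁻ > CH₃O⁻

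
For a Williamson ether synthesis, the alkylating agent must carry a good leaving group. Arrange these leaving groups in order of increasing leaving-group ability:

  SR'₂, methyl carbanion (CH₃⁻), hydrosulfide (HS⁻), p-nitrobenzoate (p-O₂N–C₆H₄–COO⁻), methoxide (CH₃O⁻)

Leaving-group ability tracks the stability of the departed species; conjugate-acid pKₐ is the usual yardstick (lower pKₐ → better LG).
SR'₂: pKₐ(R'₂SH⁺) ≈ -7 — neutral; leaves from a sulfonium salt (R–SR'₂⁺)
p-nitrobenzoate (p-O₂N–C₆H₄–COO⁻): pKₐ(p-nitrobenzoic acid) ≈ 3.4 — electron-withdrawing nitro group stabilises the carboxylate
hydrosulfide (HS⁻): pKₐ(H₂S) ≈ 7 — larger and more polarisable than the oxygen analogue
methoxide (CH₃O⁻): pKₐ(CH₃OH) ≈ 15.5 — strong base; alkoxides do not leave unassisted
methyl carbanion (CH₃⁻): pKₐ(CH₄) ≈ 48 — unstabilised carbanion; the worst conceivable leaving group
Reversing gives the worst-to-best order requested.

methyl carbanion (CH₃⁻) < methoxide (CH₃O⁻) < hydrosulfide (HS⁻) < p-nitrobenzoate (p-O₂N–C₆H₄–COO⁻) < SR'₂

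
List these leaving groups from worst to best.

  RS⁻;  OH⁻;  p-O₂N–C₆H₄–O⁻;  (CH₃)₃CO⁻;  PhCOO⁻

(CH₃)₃CO⁻ < OH⁻ < RS⁻ < p-O₂N–C₆H₄–O⁻ < PhCOO⁻

PhCOO⁻: pKₐ(C₆H₅COOH) ≈ 4.2
p-O₂N–C₆H₄–O⁻: pKₐ(p-nitrophenol) ≈ 7.2
RS⁻: pKₐ(RSH (a thiol)) ≈ 10.5
OH⁻: pKₐ(H₂O) ≈ 15.7
(CH₃)₃CO⁻: pKₐ(t-BuOH) ≈ 18
Reversing gives the worst-to-best order requested.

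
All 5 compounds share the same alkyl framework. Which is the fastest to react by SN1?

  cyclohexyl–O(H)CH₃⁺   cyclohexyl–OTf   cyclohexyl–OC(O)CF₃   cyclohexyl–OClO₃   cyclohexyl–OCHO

cyclohexyl–OTf

The skeletons are identical, so relative rate is governed entirely by leaving-group ability.
A good leaving group is a weak base: the lower the pKₐ of its conjugate acid, the more readily it departs.
cyclohexyl–OTf loses OTf⁻: pKₐ(CF₃SO₃H (triflic acid)) ≈ -14
cyclohexyl–OClO₃ loses ClO₄⁻: pKₐ(HClO₄) ≈ -10
cyclohexyl–O(H)CH₃⁺ loses R'OH: pKₐ(R'OH₂⁺) ≈ -2.4
cyclohexyl–OC(O)CF₃ loses CF₃COO⁻: pKₐ(CF₃COOH) ≈ 0.2
cyclohexyl–OCHO loses HCOO⁻: pKₐ(HCOOH) ≈ 3.8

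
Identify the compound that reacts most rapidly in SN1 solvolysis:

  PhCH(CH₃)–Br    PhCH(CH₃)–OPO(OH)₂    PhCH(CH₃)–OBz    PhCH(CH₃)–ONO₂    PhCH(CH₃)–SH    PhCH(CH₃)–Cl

PhCH(CH₃)–Br

Same R in every case — rank the leaving groups.
A good leaving group is a weak base: the lower the pKₐ of its conjugate acid, the more readily it departs.
PhCH(CH₃)–Br loses Br⁻: pKₐ(HBr) ≈ -9
PhCH(CH₃)–Cl loses Cl⁻: pKₐ(HCl) ≈ -7
PhCH(CH₃)–ONO₂ loses NO₃⁻: pKₐ(HNO₃) ≈ -1.3
PhCH(CH₃)–OPO(OH)₂ loses H₂PO₄⁻: pKₐ(H₃PO₄) ≈ 2.1
PhCH(CH₃)–OBz loses PhCOO⁻: pKₐ(C₆H₅COOH) ≈ 4.2
PhCH(CH₃)–SH loses HS⁻: pKₐ(H₂S) ≈ 7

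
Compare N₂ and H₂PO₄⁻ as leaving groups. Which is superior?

N₂

N₂ is the better leaving group.
N₂ is the ultimate leaving group — it departs as an exceptionally stable neutral molecule, whereas H₂PO₄⁻ (pKₐ(H₃PO₄) ≈ 2.1) is far more basic.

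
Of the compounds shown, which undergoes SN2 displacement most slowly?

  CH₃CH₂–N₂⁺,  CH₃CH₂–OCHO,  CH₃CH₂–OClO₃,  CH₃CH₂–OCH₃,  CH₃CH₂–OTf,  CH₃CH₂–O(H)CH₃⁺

CH₃CH₂–OCH₃

Same R in every case — rank the leaving groups.
Rank by basicity of the departing species: weakest base leaves most easily.
CH₃CH₂–N₂⁺ loses N₂: no meaningful conjugate acid; N₂ departs as an exceptionally stable neutral molecule
CH₃CH₂–OTf loses OTf⁻: pKₐ(CF₃SO₃H (triflic acid)) ≈ -14
CH₃CH₂–OClO₃ loses ClO₄⁻: pKₐ(HClO₄) ≈ -10
CH₃CH₂–O(H)CH₃⁺ loses R'OH: pKₐ(R'OH₂⁺) ≈ -2.4
CH₃CH₂–OCHO loses HCOO⁻: pKₐ(HCOOH) ≈ 3.8
CH₃CH₂–OCH₃ loses CH₃O⁻: pKₐ(CH₃OH) ≈ 15.5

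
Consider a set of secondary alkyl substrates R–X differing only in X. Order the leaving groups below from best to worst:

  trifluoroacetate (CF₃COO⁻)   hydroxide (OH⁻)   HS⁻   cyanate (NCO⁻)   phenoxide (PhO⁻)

trifluoroacetate (CF₃COO⁻) > cyanate (NCO⁻) > HS⁻ > phenoxide (PhO⁻) > hydroxide (OH⁻)

The more stable X⁻ (or X) is on its own — i.e. the weaker a base it is — the better a leaving group it makes.
trifluoroacetate (CF₃COO⁻): pKₐ(CF₃COOH) ≈ 0.2
cyanate (NCO⁻): pKₐ(HOCN) ≈ 3.5
HS⁻: pKₐ(H₂S) ≈ 7
phenoxide (PhO⁻): pKₐ(C₆H₅OH (phenol)) ≈ 10
hydroxide (OH⁻): pKₐ(H₂O) ≈ 15.7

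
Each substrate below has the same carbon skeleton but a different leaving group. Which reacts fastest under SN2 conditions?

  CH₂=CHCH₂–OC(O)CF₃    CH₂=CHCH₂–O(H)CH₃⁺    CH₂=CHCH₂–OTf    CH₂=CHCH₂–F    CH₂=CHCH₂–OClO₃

CH₂=CHCH₂–OTf

Identical carbon frameworks mean the comparison reduces to leaving-group quality.
The more stable X⁻ (or X) is on its own — i.e. the weaker a base it is — the better a leaving group it makes.
CH₂=CHCH₂–OTf loses OTf⁻: pKₐ(CF₃SO₃H (triflic acid)) ≈ -14
CH₂=CHCH₂–OClO₃ loses ClO₄⁻: pKₐ(HClO₄) ≈ -10
CH₂=CHCH₂–O(H)CH₃⁺ loses R'OH: pKₐ(R'OH₂⁺) ≈ -2.4
CH₂=CHCH₂–OC(O)CF₃ loses CF₃COO⁻: pKₐ(CF₃COOH) ≈ 0.2
CH₂=CHCH₂–F loses F⁻: pKₐ(HF) ≈ 3.2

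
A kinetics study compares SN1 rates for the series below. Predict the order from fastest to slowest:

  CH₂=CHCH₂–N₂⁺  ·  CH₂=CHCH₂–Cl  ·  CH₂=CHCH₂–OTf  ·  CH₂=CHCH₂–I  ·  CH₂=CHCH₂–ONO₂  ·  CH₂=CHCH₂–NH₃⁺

CH₂=CHCH₂–N₂⁺ > CH₂=CHCH₂–OTf > CH₂=CHCH₂–I > CH₂=CHCH₂–Cl > CH₂=CHCH₂–ONO₂ > CH₂=CHCH₂–NH₃⁺

Identical carbon frameworks mean the comparison reduces to leaving-group quality.
The more stable X⁻ (or X) is on its own — i.e. the weaker a base it is — the better a leaving group it makes.
CH₂=CHCH₂–N₂⁺ loses N₂: no meaningful conjugate acid; N₂ departs as an exceptionally stable neutral molecule
CH₂=CHCH₂–OTf loses OTf⁻: pKₐ(CF₃SO₃H (triflic acid)) ≈ -14
CH₂=CHCH₂–I loses I⁻: pKₐ(HI) ≈ -10
CH₂=CHCH₂–Cl loses Cl⁻: pKₐ(HCl) ≈ -7
CH₂=CHCH₂–ONO₂ loses NO₃⁻: pKₐ(HNO₃) ≈ -1.3
CH₂=CHCH₂–NH₃⁺ loses NH₃: pKₐ(NH₄⁺) ≈ 9.2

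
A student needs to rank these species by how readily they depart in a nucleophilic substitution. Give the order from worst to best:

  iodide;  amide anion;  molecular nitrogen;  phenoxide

amide anion < phenoxide < iodide < molecular nitrogen

A good leaving group is a weak base: the lower the pKₐ of its conjugate acid, the more readily it departs.
molecular nitrogen: no meaningful conjugate acid; N₂ departs as an exceptionally stable neutral molecule
iodide: pKₐ(HI) ≈ -10
phenoxide: pKₐ(C₆H₅OH (phenol)) ≈ 10
amide anion: pKₐ(NH₃) ≈ 38
The question asks for worst first, so the sequence is read in increasing leaving-group ability.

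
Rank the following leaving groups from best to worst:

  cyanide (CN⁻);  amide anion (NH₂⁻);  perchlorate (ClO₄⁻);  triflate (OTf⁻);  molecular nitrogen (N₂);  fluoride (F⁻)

molecular nitrogen (N₂) > triflate (OTf⁻) > perchlorate (ClO₄⁻) > fluoride (F⁻) > cyanide (CN⁻) > amide anion (NH₂⁻)

A good leaving group is a weak base: the lower the pKₐ of its conjugate acid, the more readily it departs.
molecular nitrogen (N₂): no meaningful conjugate acid; N₂ departs as an exceptionally stable neutral molecule
triflate (OTf⁻): pKₐ(CF₃SO₃H (triflic acid)) ≈ -14
perchlorate (ClO₄⁻): pKₐ(HClO₄) ≈ -10
fluoride (F⁻): pKₐ(HF) ≈ 3.2
cyanide (CN⁻): pKₐ(HCN) ≈ 9.2
amide anion (NH₂⁻): pKₐ(NH₃) ≈ 38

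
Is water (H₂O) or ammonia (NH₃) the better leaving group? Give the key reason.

water (H₂O) is the better leaving group.
pKₐ(H₃O⁺) ≈ -1.7 versus pKₐ(NH₄⁺) ≈ 9.2: water (H₂O) is the much weaker base.
Neutral; leaves from a protonated alcohol (R–OH₂⁺).

water (H₂O)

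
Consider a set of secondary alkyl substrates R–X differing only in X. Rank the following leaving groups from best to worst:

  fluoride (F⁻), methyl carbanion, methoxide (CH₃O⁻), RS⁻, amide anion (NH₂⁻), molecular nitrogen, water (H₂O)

molecular nitrogen > water (H₂O) > fluoride (F⁻) > RS⁻ > methoxide (CH₃O⁻) > amide anion (NH₂⁻) > methyl carbanion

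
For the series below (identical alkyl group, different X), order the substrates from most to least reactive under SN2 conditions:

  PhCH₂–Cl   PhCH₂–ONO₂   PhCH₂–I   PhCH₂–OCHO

PhCH₂–I > PhCH₂–Cl > PhCH₂–ONO₂ > PhCH₂–OCHO

Same R in every case — rank the leaving groups.
Rank by basicity of the departing species: weakest base leaves most easily.
PhCH₂–I loses I⁻: pKₐ(HI) ≈ -10
PhCH₂–Cl loses Cl⁻: pKₐ(HCl) ≈ -7
PhCH₂–ONO₂ loses NO₃⁻: pKₐ(HNO₃) ≈ -1.3
PhCH₂–OCHO loses HCOO⁻: pKₐ(HCOOH) ≈ 3.8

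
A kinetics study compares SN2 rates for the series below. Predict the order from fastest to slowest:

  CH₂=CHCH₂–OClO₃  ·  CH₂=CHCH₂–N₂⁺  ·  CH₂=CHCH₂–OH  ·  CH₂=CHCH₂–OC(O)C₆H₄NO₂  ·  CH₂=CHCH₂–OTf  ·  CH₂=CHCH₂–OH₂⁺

CH₂=CHCH₂–N₂⁺ > CH₂=CHCH₂–OTf > CH₂=CHCH₂–OClO₃ > CH₂=CHCH₂–OH₂⁺ > CH₂=CHCH₂–OC(O)C₆H₄NO₂ > CH₂=CHCH₂–OH

Identical carbon frameworks mean the comparison reduces to leaving-group quality.
The more stable X⁻ (or X) is on its own — i.e. the weaker a base it is — the better a leaving group it makes.
CH₂=CHCH₂–N₂⁺ loses N₂: no meaningful conjugate acid; N₂ departs as an exceptionally stable neutral molecule
CH₂=CHCH₂–OTf loses OTf⁻: pKₐ(CF₃SO₃H (triflic acid)) ≈ -14
CH₂=CHCH₂–OClO₃ loses ClO₄⁻: pKₐ(HClO₄) ≈ -10
CH₂=CHCH₂–OH₂⁺ loses H₂O: pKₐ(H₃O⁺) ≈ -1.7
CH₂=CHCH₂–OC(O)C₆H₄NO₂ loses p-O₂N–C₆H₄–COO⁻: pKₐ(p-nitrobenzoic acid) ≈ 3.4
CH₂=CHCH₂–OH loses OH⁻: pKₐ(H₂O) ≈ 15.7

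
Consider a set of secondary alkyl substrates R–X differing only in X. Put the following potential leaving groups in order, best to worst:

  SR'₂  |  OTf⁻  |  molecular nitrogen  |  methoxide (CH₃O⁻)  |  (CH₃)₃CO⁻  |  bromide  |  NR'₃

molecular nitrogen > OTf⁻ > bromide > SR'₂ > NR'₃ > methoxide (CH₃O⁻) > (CH₃)₃CO⁻

molecular nitrogen: no meaningful conjugate acid; N₂ departs as an exceptionally stable neutral molecule
OTf⁻: pKₐ(CF₃SO₃H (triflic acid)) ≈ -14
bromide: pKₐ(HBr) ≈ -9
SR'₂: pKₐ(R'₂SH⁺) ≈ -7
NR'₃: pKₐ(R'₃NH⁺) ≈ 10.7
methoxide (CH₃O⁻): pKₐ(CH₃OH) ≈ 15.5
(CH₃)₃CO⁻: pKₐ(t-BuOH) ≈ 18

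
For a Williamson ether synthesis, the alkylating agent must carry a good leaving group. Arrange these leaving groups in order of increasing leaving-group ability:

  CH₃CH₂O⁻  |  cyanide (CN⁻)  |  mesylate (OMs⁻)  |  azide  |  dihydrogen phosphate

A good leaving group is a weak base: the lower the pKₐ of its conjugate acid, the more readily it departs.
mesylate (OMs⁻): pKₐ(CH₃SO₃H (MsOH)) ≈ -1.9
dihydrogen phosphate: pKₐ(H₃PO₄) ≈ 2.1 — moderate base; biological leaving group after further activation
azide: pKₐ(HN₃) ≈ 4.7 — linear, resonance-stabilised
cyanide (CN⁻): pKₐ(HCN) ≈ 9.2 — sp carbon stabilises the charge somewhat, but still a poor LG
CH₃CH₂O⁻: pKₐ(CH₃CH₂OH) ≈ 16 — strong base; alkoxides do not leave unassisted
Listed from poorest to best leaving group as asked.

CH₃CH₂O⁻ < cyanide (CN⁻) < azide < dihydrogen phosphate < mesylate (OMs⁻)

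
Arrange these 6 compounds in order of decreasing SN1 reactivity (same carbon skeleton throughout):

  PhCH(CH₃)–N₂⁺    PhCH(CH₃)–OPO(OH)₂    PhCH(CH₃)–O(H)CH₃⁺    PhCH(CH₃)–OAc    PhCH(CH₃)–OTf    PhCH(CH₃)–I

Identical carbon frameworks mean the comparison reduces to leaving-group quality.
A good leaving group is a weak base: the lower the pKₐ of its conjugate acid, the more readily it departs.
PhCH(CH₃)–N₂⁺ loses N₂: no meaningful conjugate acid; N₂ departs as an exceptionally stable neutral molecule
PhCH(CH₃)–OTf loses OTf⁻: pKₐ(CF₃SO₃H (triflic acid)) ≈ -14
PhCH(CH₃)–I loses I⁻: pKₐ(HI) ≈ -10
PhCH(CH₃)–O(H)CH₃⁺ loses R'OH: pKₐ(R'OH₂⁺) ≈ -2.4
PhCH(CH₃)–OPO(OH)₂ loses H₂PO₄⁻: pKₐ(H₃PO₄) ≈ 2.1
PhCH(CH₃)–OAc loses AcO⁻: pKₐ(CH₃COOH) ≈ 4.8

PhCH(CH₃)–N₂⁺ > PhCH(CH₃)–OTf > PhCH(CH₃)–I > PhCH(CH₃)–O(H)CH₃⁺ > PhCH(CH₃)–OPO(OH)₂ > PhCH(CH₃)–OAc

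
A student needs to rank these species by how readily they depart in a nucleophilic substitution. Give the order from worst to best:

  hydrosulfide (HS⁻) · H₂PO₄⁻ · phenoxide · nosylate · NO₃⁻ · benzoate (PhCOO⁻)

Rank by basicity of the departing species: weakest base leaves most easily.
nosylate: pKₐ(p-O₂NC₆H₄SO₃H) ≈ -3.5
NO₃⁻: pKₐ(HNO₃) ≈ -1.3
H₂PO₄⁻: pKₐ(H₃PO₄) ≈ 2.1
benzoate (PhCOO⁻): pKₐ(C₆H₅COOH) ≈ 4.2
hydrosulfide (HS⁻): pKₐ(H₂S) ≈ 7
phenoxide: pKₐ(C₆H₅OH (phenol)) ≈ 10
Listed from poorest to best leaving group as asked.

phenoxide < hydrosulfide (HS⁻) < benzoate (PhCOO⁻) < H₂PO₄⁻ < NO₃⁻ < nosylate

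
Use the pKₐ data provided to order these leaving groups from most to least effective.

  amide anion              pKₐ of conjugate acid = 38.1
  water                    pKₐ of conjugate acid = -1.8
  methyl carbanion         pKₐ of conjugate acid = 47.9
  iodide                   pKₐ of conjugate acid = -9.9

iodide > water > amide anion > methyl carbanion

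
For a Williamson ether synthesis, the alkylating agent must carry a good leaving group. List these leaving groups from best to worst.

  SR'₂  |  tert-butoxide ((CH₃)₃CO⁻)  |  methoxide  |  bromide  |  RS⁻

bromide > SR'₂ > RS⁻ > methoxide > tert-butoxide ((CH₃)₃CO⁻)

bromide: pKₐ(HBr) ≈ -9 — weak base; good leaving group
SR'₂: pKₐ(R'₂SH⁺) ≈ -7
RS⁻: pKₐ(RSH (a thiol)) ≈ 10.5 — moderately basic; rarely leaves without activation
methoxide: pKₐ(CH₃OH) ≈ 15.5 — strong base; alkoxides do not leave unassisted
tert-butoxide ((CH₃)₃CO⁻): pKₐ(t-BuOH) ≈ 18 — bulky, strongly basic alkoxide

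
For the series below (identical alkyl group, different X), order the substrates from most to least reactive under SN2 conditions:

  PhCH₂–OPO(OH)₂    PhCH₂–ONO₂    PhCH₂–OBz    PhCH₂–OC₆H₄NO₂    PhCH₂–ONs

Identical carbon frameworks mean the comparison reduces to leaving-group quality.
The more stable X⁻ (or X) is on its own — i.e. the weaker a base it is — the better a leaving group it makes.
PhCH₂–ONs loses ONs⁻: pKₐ(p-O₂NC₆H₄SO₃H) ≈ -3.5
PhCH₂–ONO₂ loses NO₃⁻: pKₐ(HNO₃) ≈ -1.3
PhCH₂–OPO(OH)₂ loses H₂PO₄⁻: pKₐ(H₃PO₄) ≈ 2.1
PhCH₂–OBz loses PhCOO⁻: pKₐ(C₆H₅COOH) ≈ 4.2
PhCH₂–OC₆H₄NO₂ loses p-O₂N–C₆H₄–O⁻: pKₐ(p-nitrophenol) ≈ 7.2

PhCH₂–ONs > PhCH₂–ONO₂ > PhCH₂–OPO(OH)₂ > PhCH₂–OBz > PhCH₂–OC₆H₄NO₂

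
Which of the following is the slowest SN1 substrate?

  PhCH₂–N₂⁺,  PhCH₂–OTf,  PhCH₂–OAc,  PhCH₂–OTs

With the same alkyl group throughout, only the leaving group differentiates the rates.
Leaving-group ability tracks the stability of the departed species; conjugate-acid pKₐ is the usual yardstick (lower pKₐ → better LG).
PhCH₂–N₂⁺ loses N₂: no meaningful conjugate acid; N₂ departs as an exceptionally stable neutral molecule
PhCH₂–OTf loses OTf⁻: pKₐ(CF₃SO₃H (triflic acid)) ≈ -14
PhCH₂–OTs loses OTs⁻: pKₐ(p-CH₃C₆H₄SO₃H (TsOH)) ≈ -2.8
PhCH₂–OAc loses AcO⁻: pKₐ(CH₃COOH) ≈ 4.8

PhCH₂–OAc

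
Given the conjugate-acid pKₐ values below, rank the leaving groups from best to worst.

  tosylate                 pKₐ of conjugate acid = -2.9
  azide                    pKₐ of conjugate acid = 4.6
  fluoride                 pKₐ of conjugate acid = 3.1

Lower conjugate-acid pKₐ ⇒ weaker base ⇒ better leaving group.
Sorting by the given values: tosylate (-2.9), fluoride (3.1), azide (4.6).

tosylate > fluoride > azide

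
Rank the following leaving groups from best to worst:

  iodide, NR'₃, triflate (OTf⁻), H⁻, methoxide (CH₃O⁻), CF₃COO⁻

A good leaving group is a weak base: the lower the pKₐ of its conjugate acid, the more readily it departs.
triflate (OTf⁻): pKₐ(CF₃SO₃H (triflic acid)) ≈ -14 — charge spread over three oxygens and a CF₃ group; the premier leaving group in synthesis
iodide: pKₐ(HI) ≈ -10
CF₃COO⁻: pKₐ(CF₃COOH) ≈ 0.2 — strongly electron-withdrawing CF₃ stabilises the carboxylate
NR'₃: pKₐ(R'₃NH⁺) ≈ 10.7 — neutral but still a fairly strong base; Hofmann-elimination LG
methoxide (CH₃O⁻): pKₐ(CH₃OH) ≈ 15.5
H⁻: pKₐ(H₂) ≈ 36

triflate (OTf⁻) > iodide > CF₃COO⁻ > NR'₃ > methoxide (CH₃O⁻) > H⁻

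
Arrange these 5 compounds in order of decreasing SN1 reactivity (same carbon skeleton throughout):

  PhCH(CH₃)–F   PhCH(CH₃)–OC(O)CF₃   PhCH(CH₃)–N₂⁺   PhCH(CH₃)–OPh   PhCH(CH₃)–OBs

PhCH(CH₃)–N₂⁺ > PhCH(CH₃)–OBs > PhCH(CH₃)–OC(O)CF₃ > PhCH(CH₃)–F > PhCH(CH₃)–OPh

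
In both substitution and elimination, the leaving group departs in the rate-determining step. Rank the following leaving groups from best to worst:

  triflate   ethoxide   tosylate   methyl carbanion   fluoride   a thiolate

triflate > tosylate > fluoride > a thiolate > ethoxide > methyl carbanion

A good leaving group is a weak base: the lower the pKₐ of its conjugate acid, the more readily it departs.
triflate: pKₐ(CF₃SO₃H (triflic acid)) ≈ -14
tosylate: pKₐ(p-CH₃C₆H₄SO₃H (TsOH)) ≈ -2.8
fluoride: pKₐ(HF) ≈ 3.2
a thiolate: pKₐ(RSH (a thiol)) ≈ 10.5
ethoxide: pKₐ(CH₃CH₂OH) ≈ 16
methyl carbanion: pKₐ(CH₄) ≈ 48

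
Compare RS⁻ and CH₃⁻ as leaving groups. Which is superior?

RS⁻ is the better leaving group.
pKₐ(RSH (a thiol)) ≈ 10.5 versus pKₐ(CH₄) ≈ 48: RS⁻ is the much weaker base.
Moderately basic; rarely leaves without activation.

RS⁻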